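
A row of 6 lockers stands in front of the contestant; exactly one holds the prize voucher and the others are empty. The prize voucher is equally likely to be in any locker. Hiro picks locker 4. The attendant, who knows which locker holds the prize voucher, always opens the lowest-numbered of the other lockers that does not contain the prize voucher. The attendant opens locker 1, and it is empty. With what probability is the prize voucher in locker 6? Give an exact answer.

Condition on the true location of the prize voucher.
If it is in locker 1 (prior 1/6): the attendant opened locker 1, so this case is ruled out; weight (1/6)·0 = 0.
If it is in any of lockers 2, 3, 4, 5, and 6 (prior 1/6 each): locker 1 is the lowest-numbered option available, probability 1; weight (1/6)·1 = 1/6 each.
The weights sum to 5/6.
So P(the prize voucher in locker 6 | the attendant opened locker 1) = (1/6) / (5/6) = 1/5.

1/5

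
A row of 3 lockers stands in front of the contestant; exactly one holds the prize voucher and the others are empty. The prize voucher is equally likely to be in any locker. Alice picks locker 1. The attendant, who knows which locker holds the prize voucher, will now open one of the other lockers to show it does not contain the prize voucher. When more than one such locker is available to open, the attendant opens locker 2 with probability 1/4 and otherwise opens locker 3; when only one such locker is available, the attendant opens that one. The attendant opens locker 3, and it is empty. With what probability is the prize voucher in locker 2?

4/7

Consider each possible location of the prize voucher in turn.
If it is in locker 1 (prior 1/3): locker 2 is available but not opened, probability 3/4; weight (1/3)·(3/4) = 1/4.
If it is in locker 2 (prior 1/3): only locker 3 is available, probability 1; weight (1/3)·1 = 1/3.
If it is in locker 3 (prior 1/3): the attendant opened locker 3, so this case is ruled out; weight (1/3)·0 = 0.
The weights sum to 7/12.
So P(the prize voucher in locker 2 | the attendant opened locker 3) = (1/3) / (7/12) = 4/7.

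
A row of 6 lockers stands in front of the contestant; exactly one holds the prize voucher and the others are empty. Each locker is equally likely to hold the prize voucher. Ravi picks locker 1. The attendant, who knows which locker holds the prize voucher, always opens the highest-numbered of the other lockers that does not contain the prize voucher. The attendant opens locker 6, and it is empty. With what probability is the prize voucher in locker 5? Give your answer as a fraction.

Consider each possible location of the prize voucher in turn.
If it is in any of lockers 1, 2, 3, 4, and 5 (prior 1/6 each): locker 6 is the highest-numbered option available, probability 1; weight (1/6)·1 = 1/6 each.
If it is in locker 6 (prior 1/6): the attendant opened locker 6, so this case is ruled out; weight (1/6)·0 = 0.
The weights sum to 5/6.
So P(the prize voucher in locker 5 | the attendant opened locker 6) = (1/6) / (5/6) = 1/5.

1/5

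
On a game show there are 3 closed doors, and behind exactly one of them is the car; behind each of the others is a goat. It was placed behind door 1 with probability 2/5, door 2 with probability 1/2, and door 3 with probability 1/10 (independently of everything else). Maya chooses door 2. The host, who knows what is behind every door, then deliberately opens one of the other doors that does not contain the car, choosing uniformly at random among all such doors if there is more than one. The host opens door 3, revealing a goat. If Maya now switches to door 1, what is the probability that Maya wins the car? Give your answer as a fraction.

Apply Bayes' rule, conditioning on where the car actually is.
If it is behind door 1 (prior 2/5): the host has no choice, probability 1; weight (2/5)·1 = 2/5.
If it is behind door 2 (prior 1/2): the host has 2 equally likely choices, so probability 1/2; weight (1/2)·(1/2) = 1/4.
If it is behind door 3 (prior 1/10): the host opened door 3, so this case is ruled out; weight (1/10)·0 = 0.
The weights sum to 13/20.
So P(the car behind door 1 | the host opened door 3) = (2/5) / (13/20) = 8/13.

8/13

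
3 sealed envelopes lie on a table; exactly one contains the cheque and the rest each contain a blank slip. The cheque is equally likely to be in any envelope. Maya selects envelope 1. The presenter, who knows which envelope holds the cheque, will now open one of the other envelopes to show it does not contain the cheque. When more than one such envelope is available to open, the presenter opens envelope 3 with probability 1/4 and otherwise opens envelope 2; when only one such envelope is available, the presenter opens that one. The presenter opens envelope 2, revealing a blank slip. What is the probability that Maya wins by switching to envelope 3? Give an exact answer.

Condition on the true location of the cheque.
If it is in envelope 1 (prior 1/3): envelope 3 is available but not opened, probability 3/4; weight (1/3)·(3/4) = 1/4.
If it is in envelope 2 (prior 1/3): the presenter opened envelope 2, so this case is ruled out; weight (1/3)·0 = 0.
If it is in envelope 3 (prior 1/3): only envelope 2 is available, probability 1; weight (1/3)·1 = 1/3.
The weights sum to 7/12.
So P(the cheque in envelope 3 | the presenter opened envelope 2) = (1/3) / (7/12) = 4/7.

4/7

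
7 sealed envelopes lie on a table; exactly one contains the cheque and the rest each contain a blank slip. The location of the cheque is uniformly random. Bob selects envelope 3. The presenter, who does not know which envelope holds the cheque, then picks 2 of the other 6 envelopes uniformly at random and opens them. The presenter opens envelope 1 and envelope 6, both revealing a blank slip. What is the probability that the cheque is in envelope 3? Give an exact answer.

Because the presenter chose which envelopes to open without knowing where the cheque is, the choice is independent of the prize location. Learning that none of the 2 opened envelopes holds the cheque simply rules out those 2 locations and leaves the remaining 5 envelopes still equally likely by symmetry.
So P(the cheque in envelope 3) = 1/5.

1/5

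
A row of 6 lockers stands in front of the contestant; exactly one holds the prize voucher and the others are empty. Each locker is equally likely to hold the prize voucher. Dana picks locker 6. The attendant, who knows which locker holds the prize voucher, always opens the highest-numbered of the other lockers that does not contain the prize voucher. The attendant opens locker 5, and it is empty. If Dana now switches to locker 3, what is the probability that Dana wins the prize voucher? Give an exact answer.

Consider each possible location of the prize voucher in turn.
If it is in any of lockers 1, 2, 3, 4, and 6 (prior 1/6 each): locker 5 is the highest-numbered option available, probability 1; weight (1/6)·1 = 1/6 each.
If it is in locker 5 (prior 1/6): the attendant opened locker 5, so this case is ruled out; weight (1/6)·0 = 0.
The weights sum to 5/6.
So P(the prize voucher in locker 3 | the attendant opened locker 5) = (1/6) / (5/6) = 1/5.

1/5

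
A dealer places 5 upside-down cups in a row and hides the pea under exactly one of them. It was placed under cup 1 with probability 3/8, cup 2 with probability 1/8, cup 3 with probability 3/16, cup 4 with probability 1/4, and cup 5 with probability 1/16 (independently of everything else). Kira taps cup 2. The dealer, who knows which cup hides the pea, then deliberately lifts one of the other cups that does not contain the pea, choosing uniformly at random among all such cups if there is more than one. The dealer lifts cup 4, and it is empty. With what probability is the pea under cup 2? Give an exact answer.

Apply Bayes' rule, conditioning on where the pea actually is.
If it is under cup 1 (prior 3/8): the dealer has 3 equally likely choices, so probability 1/3; weight (3/8)·(1/3) = 1/8.
If it is under cup 2 (prior 1/8): the dealer has 4 equally likely choices, so probability 1/4; weight (1/8)·(1/4) = 1/32.
If it is under cup 3 (prior 3/16): the dealer has 3 equally likely choices, so probability 1/3; weight (3/16)·(1/3) = 1/16.
If it is under cup 4 (prior 1/4): the dealer opened cup 4, so this case is ruled out; weight (1/4)·0 = 0.
If it is under cup 5 (prior 1/16): the dealer has 3 equally likely choices, so probability 1/3; weight (1/16)·(1/3) = 1/48.
The weights sum to 23/96.
So P(the pea under cup 2 | the dealer opened cup 4) = (1/32) / (23/96) = 3/23.

3/23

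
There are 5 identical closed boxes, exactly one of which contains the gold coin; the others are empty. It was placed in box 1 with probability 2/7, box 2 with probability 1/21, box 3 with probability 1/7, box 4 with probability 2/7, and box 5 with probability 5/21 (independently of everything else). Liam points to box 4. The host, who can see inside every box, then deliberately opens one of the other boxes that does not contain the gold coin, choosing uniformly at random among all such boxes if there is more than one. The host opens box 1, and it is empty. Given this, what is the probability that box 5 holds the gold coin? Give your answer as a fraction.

Consider each possible location of the gold coin in turn.
If it is in box 1 (prior 2/7): the host opened box 1, so this case is ruled out; weight (2/7)·0 = 0.
If it is in box 2 (prior 1/21): the host has 3 equally likely choices, so probability 1/3; weight (1/21)·(1/3) = 1/63.
If it is in box 3 (prior 1/7): the host has 3 equally likely choices, so probability 1/3; weight (1/7)·(1/3) = 1/21.
If it is in box 4 (prior 2/7): the host has 4 equally likely choices, so probability 1/4; weight (2/7)·(1/4) = 1/14.
If it is in box 5 (prior 5/21): the host has 3 equally likely choices, so probability 1/3; weight (5/21)·(1/3) = 5/63.
The weights sum to 3/14.
So P(the gold coin in box 5 | the host opened box 1) = (5/63) / (3/14) = 10/27.

10/27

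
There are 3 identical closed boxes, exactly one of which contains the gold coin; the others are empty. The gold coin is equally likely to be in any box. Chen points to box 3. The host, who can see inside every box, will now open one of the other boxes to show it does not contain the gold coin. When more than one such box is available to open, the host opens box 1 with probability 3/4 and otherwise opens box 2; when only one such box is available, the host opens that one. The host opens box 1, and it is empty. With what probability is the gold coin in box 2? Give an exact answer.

4/7

Consider each possible location of the gold coin in turn.
If it is in box 1 (prior 1/3): the host opened box 1, so this case is ruled out; weight (1/3)·0 = 0.
If it is in box 2 (prior 1/3): only box 1 is available, probability 1; weight (1/3)·1 = 1/3.
If it is in box 3 (prior 1/3): box 1 is available, opened with probability 3/4; weight (1/3)·(3/4) = 1/4.
The weights sum to 7/12.
So P(the gold coin in box 2 | the host opened box 1) = (1/3) / (7/12) = 4/7.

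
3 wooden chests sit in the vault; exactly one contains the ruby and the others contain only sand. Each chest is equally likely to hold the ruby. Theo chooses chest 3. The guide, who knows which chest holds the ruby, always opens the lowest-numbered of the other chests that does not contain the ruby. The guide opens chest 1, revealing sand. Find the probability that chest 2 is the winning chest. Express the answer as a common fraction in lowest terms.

1/2

Condition on the true location of the ruby.
If it is in chest 1 (prior 1/3): the guide opened chest 1, so this case is ruled out; weight (1/3)·0 = 0.
If it is in either of chests 2 and 3 (prior 1/3 each): chest 1 is the lowest-numbered option available, probability 1; weight (1/3)·1 = 1/3 each.
The weights sum to 2/3.
So P(the ruby in chest 2 | the guide opened chest 1) = (1/3) / (2/3) = 1/2.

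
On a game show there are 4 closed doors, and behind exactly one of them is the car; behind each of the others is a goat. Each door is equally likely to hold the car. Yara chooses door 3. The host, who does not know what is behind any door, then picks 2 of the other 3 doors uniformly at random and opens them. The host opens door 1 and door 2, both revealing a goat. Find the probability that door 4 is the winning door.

Apply Bayes' rule, conditioning on where the car actually is.
If it is behind either of doors 1 and 2 (prior 1/4 each): that door was opened and seen not to hold the prize — ruled out; weight (1/4)·0 = 0 each.
If it is behind either of doors 3 and 4 (prior 1/4 each): the host picks exactly this set with probability 1/3 regardless, and none is the prize; weight (1/4)·(1/3) = 1/12 each.
The weights sum to 1/6.
So P(the car behind door 4 | the host opened door 1 and door 2) = (1/12) / (1/6) = 1/2.

1/2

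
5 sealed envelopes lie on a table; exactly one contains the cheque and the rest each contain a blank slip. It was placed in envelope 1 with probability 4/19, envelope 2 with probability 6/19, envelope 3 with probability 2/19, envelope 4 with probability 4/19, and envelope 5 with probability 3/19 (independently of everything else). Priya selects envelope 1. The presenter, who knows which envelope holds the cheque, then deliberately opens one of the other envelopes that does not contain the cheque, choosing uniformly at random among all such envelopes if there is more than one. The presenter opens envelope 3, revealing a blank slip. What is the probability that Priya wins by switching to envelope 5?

3/16

Consider each possible location of the cheque in turn.
If it is in envelope 1 (prior 4/19): the presenter has 4 equally likely choices, so probability 1/4; weight (4/19)·(1/4) = 1/19.
If it is in envelope 2 (prior 6/19): the presenter has 3 equally likely choices, so probability 1/3; weight (6/19)·(1/3) = 2/19.
If it is in envelope 3 (prior 2/19): the presenter opened envelope 3, so this case is ruled out; weight (2/19)·0 = 0.
If it is in envelope 4 (prior 4/19): the presenter has 3 equally likely choices, so probability 1/3; weight (4/19)·(1/3) = 4/57.
If it is in envelope 5 (prior 3/19): the presenter has 3 equally likely choices, so probability 1/3; weight (3/19)·(1/3) = 1/19.
The weights sum to 16/57.
So P(the cheque in envelope 5 | the presenter opened envelope 3) = (1/19) / (16/57) = 3/16.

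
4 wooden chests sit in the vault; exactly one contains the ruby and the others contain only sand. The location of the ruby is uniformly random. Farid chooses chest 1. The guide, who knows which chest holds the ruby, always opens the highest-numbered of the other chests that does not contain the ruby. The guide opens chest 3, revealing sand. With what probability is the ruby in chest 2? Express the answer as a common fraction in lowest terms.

Apply Bayes' rule, conditioning on where the ruby actually is.
If it is in either of chests 1 and 2 (prior 1/4 each): the guide would have opened chest 4 instead, probability 0; weight (1/4)·0 = 0 each.
If it is in chest 3 (prior 1/4): the guide opened chest 3, so this case is ruled out; weight (1/4)·0 = 0.
If it is in chest 4 (prior 1/4): chest 3 is the highest-numbered option available, probability 1; weight (1/4)·1 = 1/4.
The weights sum to 1/4.
So P(the ruby in chest 2 | the guide opened chest 3) = 0 / (1/4) = 0.

0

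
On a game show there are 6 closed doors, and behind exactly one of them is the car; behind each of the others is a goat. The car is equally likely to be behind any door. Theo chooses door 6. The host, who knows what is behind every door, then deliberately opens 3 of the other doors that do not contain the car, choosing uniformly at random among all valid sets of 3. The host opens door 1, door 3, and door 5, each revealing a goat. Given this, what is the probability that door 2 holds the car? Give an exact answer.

Consider each possible location of the car in turn.
If it is behind any of doors 1, 3, and 5 (prior 1/6 each): that door was opened and seen not to hold the prize — ruled out; weight (1/6)·0 = 0 each.
If it is behind either of doors 2 and 4 (prior 1/6 each): the host has 4 equally likely choices, so probability 1/4; weight (1/6)·(1/4) = 1/24 each.
If it is behind door 6 (prior 1/6): the host has 10 equally likely choices, so probability 1/10; weight (1/6)·(1/10) = 1/60.
The weights sum to 1/10.
So P(the car behind door 2 | the host opened door 1, door 3, and door 5) = (1/24) / (1/10) = 5/12.

5/12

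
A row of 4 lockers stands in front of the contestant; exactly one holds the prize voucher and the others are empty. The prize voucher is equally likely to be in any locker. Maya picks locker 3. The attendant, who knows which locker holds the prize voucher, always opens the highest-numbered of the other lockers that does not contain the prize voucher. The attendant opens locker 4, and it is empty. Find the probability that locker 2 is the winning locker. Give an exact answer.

1/3

Consider each possible location of the prize voucher in turn.
If it is in any of lockers 1, 2, and 3 (prior 1/4 each): locker 4 is the highest-numbered option available, probability 1; weight (1/4)·1 = 1/4 each.
If it is in locker 4 (prior 1/4): the attendant opened locker 4, so this case is ruled out; weight (1/4)·0 = 0.
The weights sum to 3/4.
So P(the prize voucher in locker 2 | the attendant opened locker 4) = (1/4) / (3/4) = 1/3.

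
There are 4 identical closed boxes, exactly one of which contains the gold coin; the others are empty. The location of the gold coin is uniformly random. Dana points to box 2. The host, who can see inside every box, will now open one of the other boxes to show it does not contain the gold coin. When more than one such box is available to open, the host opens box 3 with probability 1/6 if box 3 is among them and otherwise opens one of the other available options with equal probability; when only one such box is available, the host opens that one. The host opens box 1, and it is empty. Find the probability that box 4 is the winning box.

Consider each possible location of the gold coin in turn.
If it is in box 1 (prior 1/4): the host opened box 1, so this case is ruled out; weight (1/4)·0 = 0.
If it is in box 2 (prior 1/4): box 3 is available but not opened; box 1 gets probability (1 − 1/6)/2 = 5/12; weight (1/4)·(5/12) = 5/48.
If it is in box 3 (prior 1/4): box 3 holds the prize so is unavailable; the host chooses uniformly among the 2 others, probability 1/2; weight (1/4)·(1/2) = 1/8.
If it is in box 4 (prior 1/4): box 3 is available but not opened, probability 5/6; weight (1/4)·(5/6) = 5/24.
The weights sum to 7/16.
So P(the gold coin in box 4 | the host opened box 1) = (5/24) / (7/16) = 10/21.

10/21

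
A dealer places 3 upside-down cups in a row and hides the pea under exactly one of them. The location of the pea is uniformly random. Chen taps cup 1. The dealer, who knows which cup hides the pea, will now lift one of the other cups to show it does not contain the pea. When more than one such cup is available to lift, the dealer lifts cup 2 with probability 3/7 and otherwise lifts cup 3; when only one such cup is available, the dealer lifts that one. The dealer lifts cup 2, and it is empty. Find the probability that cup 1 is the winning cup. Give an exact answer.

3/10

Consider each possible location of the pea in turn.
If it is under cup 1 (prior 1/3): cup 2 is available, opened with probability 3/7; weight (1/3)·(3/7) = 1/7.
If it is under cup 2 (prior 1/3): the dealer opened cup 2, so this case is ruled out; weight (1/3)·0 = 0.
If it is under cup 3 (prior 1/3): only cup 2 is available, probability 1; weight (1/3)·1 = 1/3.
The weights sum to 10/21.
So P(the pea under cup 1 | the dealer opened cup 2) = (1/7) / (10/21) = 3/10.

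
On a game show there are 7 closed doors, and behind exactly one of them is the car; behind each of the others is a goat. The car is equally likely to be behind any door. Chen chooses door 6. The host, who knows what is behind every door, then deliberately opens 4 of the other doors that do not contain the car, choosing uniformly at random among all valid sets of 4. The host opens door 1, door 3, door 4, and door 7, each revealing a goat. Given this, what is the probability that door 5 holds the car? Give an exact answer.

Condition on the true location of the car.
If it is behind any of doors 1, 3, 4, and 7 (prior 1/7 each): that door was opened and seen not to hold the prize — ruled out; weight (1/7)·0 = 0 each.
If it is behind either of doors 2 and 5 (prior 1/7 each): the host has 5 equally likely choices, so probability 1/5; weight (1/7)·(1/5) = 1/35 each.
If it is behind door 6 (prior 1/7): the host has 15 equally likely choices, so probability 1/15; weight (1/7)·(1/15) = 1/105.
The weights sum to 1/15.
So P(the car behind door 5 | the host opened door 1, door 3, door 4, and door 7) = (1/35) / (1/15) = 3/7.

3/7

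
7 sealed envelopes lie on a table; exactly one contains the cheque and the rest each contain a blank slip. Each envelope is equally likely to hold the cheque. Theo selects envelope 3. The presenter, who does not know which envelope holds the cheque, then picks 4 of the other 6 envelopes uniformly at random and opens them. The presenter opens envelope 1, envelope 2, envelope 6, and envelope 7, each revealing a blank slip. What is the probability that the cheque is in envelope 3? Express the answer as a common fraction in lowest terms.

1/3

Consider each possible location of the cheque in turn.
If it is in any of envelopes 1, 2, 6, and 7 (prior 1/7 each): that envelope was opened and seen not to hold the prize — ruled out; weight (1/7)·0 = 0 each.
If it is in any of envelopes 3, 4, and 5 (prior 1/7 each): the presenter picks exactly this set with probability 1/15 regardless, and none is the prize; weight (1/7)·(1/15) = 1/105 each.
The weights sum to 1/35.
So P(the cheque in envelope 3 | the presenter opened envelope 1, envelope 2, envelope 6, and envelope 7) = (1/105) / (1/35) = 1/3.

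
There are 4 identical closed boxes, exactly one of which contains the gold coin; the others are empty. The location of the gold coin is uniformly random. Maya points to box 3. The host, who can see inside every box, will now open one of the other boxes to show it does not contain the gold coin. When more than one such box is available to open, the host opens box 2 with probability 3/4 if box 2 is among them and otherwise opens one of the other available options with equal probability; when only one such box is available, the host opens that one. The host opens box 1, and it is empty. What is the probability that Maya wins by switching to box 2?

Apply Bayes' rule, conditioning on where the gold coin actually is.
If it is in box 1 (prior 1/4): the host opened box 1, so this case is ruled out; weight (1/4)·0 = 0.
If it is in box 2 (prior 1/4): box 2 holds the prize so is unavailable; the host chooses uniformly among the 2 others, probability 1/2; weight (1/4)·(1/2) = 1/8.
If it is in box 3 (prior 1/4): box 2 is available but not opened; box 1 gets probability (1 − 3/4)/2 = 1/8; weight (1/4)·(1/8) = 1/32.
If it is in box 4 (prior 1/4): box 2 is available but not opened, probability 1/4; weight (1/4)·(1/4) = 1/16.
The weights sum to 7/32.
So P(the gold coin in box 2 | the host opened box 1) = (1/8) / (7/32) = 4/7.

4/7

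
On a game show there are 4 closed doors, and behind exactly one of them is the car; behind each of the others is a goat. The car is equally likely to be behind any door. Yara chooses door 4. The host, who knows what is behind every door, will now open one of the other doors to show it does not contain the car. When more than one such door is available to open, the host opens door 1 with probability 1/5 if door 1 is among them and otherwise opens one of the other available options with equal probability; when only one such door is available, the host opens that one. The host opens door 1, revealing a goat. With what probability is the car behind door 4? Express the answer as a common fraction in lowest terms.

1/3

Consider each possible location of the car in turn.
If it is behind door 1 (prior 1/4): the host opened door 1, so this case is ruled out; weight (1/4)·0 = 0.
If it is behind any of doors 2, 3, and 4 (prior 1/4 each): door 1 is available, opened with probability 1/5; weight (1/4)·(1/5) = 1/20 each.
The weights sum to 3/20.
So P(the car behind door 4 | the host opened door 1) = (1/20) / (3/20) = 1/3.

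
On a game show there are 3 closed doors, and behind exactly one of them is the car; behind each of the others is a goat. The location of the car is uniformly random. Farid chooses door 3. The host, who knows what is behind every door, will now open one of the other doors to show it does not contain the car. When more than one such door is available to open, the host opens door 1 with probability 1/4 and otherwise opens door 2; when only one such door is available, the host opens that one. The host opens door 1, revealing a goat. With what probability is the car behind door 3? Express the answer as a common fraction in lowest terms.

Condition on the true location of the car.
If it is behind door 1 (prior 1/3): the host opened door 1, so this case is ruled out; weight (1/3)·0 = 0.
If it is behind door 2 (prior 1/3): only door 1 is available, probability 1; weight (1/3)·1 = 1/3.
If it is behind door 3 (prior 1/3): door 1 is available, opened with probability 1/4; weight (1/3)·(1/4) = 1/12.
The weights sum to 5/12.
So P(the car behind door 3 | the host opened door 1) = (1/12) / (5/12) = 1/5.

1/5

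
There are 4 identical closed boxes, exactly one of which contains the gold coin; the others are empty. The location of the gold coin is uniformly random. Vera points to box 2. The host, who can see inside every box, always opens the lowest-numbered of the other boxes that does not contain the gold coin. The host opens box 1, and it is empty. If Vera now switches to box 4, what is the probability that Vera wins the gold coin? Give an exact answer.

1/3

Condition on the true location of the gold coin.
If it is in box 1 (prior 1/4): the host opened box 1, so this case is ruled out; weight (1/4)·0 = 0.
If it is in any of boxes 2, 3, and 4 (prior 1/4 each): box 1 is the lowest-numbered option available, probability 1; weight (1/4)·1 = 1/4 each.
The weights sum to 3/4.
So P(the gold coin in box 4 | the host opened box 1) = (1/4) / (3/4) = 1/3.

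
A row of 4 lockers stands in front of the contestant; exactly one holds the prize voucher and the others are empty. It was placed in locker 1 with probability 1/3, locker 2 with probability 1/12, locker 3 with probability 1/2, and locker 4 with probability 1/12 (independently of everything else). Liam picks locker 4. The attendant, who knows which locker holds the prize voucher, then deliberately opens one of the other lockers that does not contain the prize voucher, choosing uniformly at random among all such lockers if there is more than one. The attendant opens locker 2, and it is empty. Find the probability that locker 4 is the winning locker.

Apply Bayes' rule, conditioning on where the prize voucher actually is.
If it is in locker 1 (prior 1/3): the attendant has 2 equally likely choices, so probability 1/2; weight (1/3)·(1/2) = 1/6.
If it is in locker 2 (prior 1/12): the attendant opened locker 2, so this case is ruled out; weight (1/12)·0 = 0.
If it is in locker 3 (prior 1/2): the attendant has 2 equally likely choices, so probability 1/2; weight (1/2)·(1/2) = 1/4.
If it is in locker 4 (prior 1/12): the attendant has 3 equally likely choices, so probability 1/3; weight (1/12)·(1/3) = 1/36.
The weights sum to 4/9.
So P(the prize voucher in locker 4 | the attendant opened locker 2) = (1/36) / (4/9) = 1/16.

1/16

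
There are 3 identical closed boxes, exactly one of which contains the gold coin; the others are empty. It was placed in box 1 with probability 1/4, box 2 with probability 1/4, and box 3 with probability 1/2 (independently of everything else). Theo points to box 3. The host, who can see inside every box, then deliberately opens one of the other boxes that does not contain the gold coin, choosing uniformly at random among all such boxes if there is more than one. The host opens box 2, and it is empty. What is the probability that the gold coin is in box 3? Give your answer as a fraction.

Consider each possible location of the gold coin in turn.
If it is in box 1 (prior 1/4): the host has no choice, probability 1; weight (1/4)·1 = 1/4.
If it is in box 2 (prior 1/4): the host opened box 2, so this case is ruled out; weight (1/4)·0 = 0.
If it is in box 3 (prior 1/2): the host has 2 equally likely choices, so probability 1/2; weight (1/2)·(1/2) = 1/4.
The weights sum to 1/2.
So P(the gold coin in box 3 | the host opened box 2) = (1/4) / (1/2) = 1/2.

1/2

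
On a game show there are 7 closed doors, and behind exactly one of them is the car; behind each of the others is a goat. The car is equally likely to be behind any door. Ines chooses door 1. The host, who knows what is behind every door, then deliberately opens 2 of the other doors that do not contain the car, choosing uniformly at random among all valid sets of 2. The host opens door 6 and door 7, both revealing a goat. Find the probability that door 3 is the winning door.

3/14

Apply Bayes' rule, conditioning on where the car actually is.
If it is behind door 1 (prior 1/7): the host has 15 equally likely choices, so probability 1/15; weight (1/7)·(1/15) = 1/105.
If it is behind any of doors 2, 3, 4, and 5 (prior 1/7 each): the host has 10 equally likely choices, so probability 1/10; weight (1/7)·(1/10) = 1/70 each.
If it is behind either of doors 6 and 7 (prior 1/7 each): that door was opened and seen not to hold the prize — ruled out; weight (1/7)·0 = 0 each.
The weights sum to 1/15.
So P(the car behind door 3 | the host opened door 6 and door 7) = (1/70) / (1/15) = 3/14.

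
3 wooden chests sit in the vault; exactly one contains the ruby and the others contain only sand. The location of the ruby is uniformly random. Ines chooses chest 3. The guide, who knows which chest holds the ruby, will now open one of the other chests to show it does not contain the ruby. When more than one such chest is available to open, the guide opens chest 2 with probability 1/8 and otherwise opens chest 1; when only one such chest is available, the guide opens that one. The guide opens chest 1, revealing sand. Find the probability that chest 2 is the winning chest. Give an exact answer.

Condition on the true location of the ruby.
If it is in chest 1 (prior 1/3): the guide opened chest 1, so this case is ruled out; weight (1/3)·0 = 0.
If it is in chest 2 (prior 1/3): only chest 1 is available, probability 1; weight (1/3)·1 = 1/3.
If it is in chest 3 (prior 1/3): chest 2 is available but not opened, probability 7/8; weight (1/3)·(7/8) = 7/24.
The weights sum to 5/8.
So P(the ruby in chest 2 | the guide opened chest 1) = (1/3) / (5/8) = 8/15.

8/15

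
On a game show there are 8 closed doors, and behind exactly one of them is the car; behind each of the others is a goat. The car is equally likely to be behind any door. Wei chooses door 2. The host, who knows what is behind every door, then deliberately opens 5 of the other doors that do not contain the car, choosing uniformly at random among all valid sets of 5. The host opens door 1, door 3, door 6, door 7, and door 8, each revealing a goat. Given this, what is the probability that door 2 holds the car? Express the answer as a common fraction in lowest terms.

Consider each possible location of the car in turn.
If it is behind any of doors 1, 3, 6, 7, and 8 (prior 1/8 each): that door was opened and seen not to hold the prize — ruled out; weight (1/8)·0 = 0 each.
If it is behind door 2 (prior 1/8): the host has 21 equally likely choices, so probability 1/21; weight (1/8)·(1/21) = 1/168.
If it is behind either of doors 4 and 5 (prior 1/8 each): the host has 6 equally likely choices, so probability 1/6; weight (1/8)·(1/6) = 1/48 each.
The weights sum to 1/21.
So P(the car behind door 2 | the host opened door 1, door 3, door 6, door 7, and door 8) = (1/168) / (1/21) = 1/8.

1/8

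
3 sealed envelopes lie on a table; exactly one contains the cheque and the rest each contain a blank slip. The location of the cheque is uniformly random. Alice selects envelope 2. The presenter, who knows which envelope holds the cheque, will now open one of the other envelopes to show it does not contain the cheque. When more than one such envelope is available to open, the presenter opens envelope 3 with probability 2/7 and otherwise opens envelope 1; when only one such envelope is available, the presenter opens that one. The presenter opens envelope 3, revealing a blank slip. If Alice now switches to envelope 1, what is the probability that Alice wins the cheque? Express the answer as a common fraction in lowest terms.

7/9

Condition on the true location of the cheque.
If it is in envelope 1 (prior 1/3): only envelope 3 is available, probability 1; weight (1/3)·1 = 1/3.
If it is in envelope 2 (prior 1/3): envelope 3 is available, opened with probability 2/7; weight (1/3)·(2/7) = 2/21.
If it is in envelope 3 (prior 1/3): the presenter opened envelope 3, so this case is ruled out; weight (1/3)·0 = 0.
The weights sum to 3/7.
So P(the cheque in envelope 1 | the presenter opened envelope 3) = (1/3) / (3/7) = 7/9.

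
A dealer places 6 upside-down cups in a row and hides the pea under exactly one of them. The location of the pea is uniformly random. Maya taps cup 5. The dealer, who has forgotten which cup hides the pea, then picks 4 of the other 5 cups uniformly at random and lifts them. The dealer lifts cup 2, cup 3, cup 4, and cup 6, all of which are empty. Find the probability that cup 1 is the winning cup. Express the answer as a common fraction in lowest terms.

Because the dealer chose which cups to lift without knowing where the pea is, the choice is independent of the prize location. Learning that none of the 4 opened cups holds the pea simply rules out those 4 locations and leaves the remaining 2 cups still equally likely by symmetry.
So P(the pea under cup 1) = 1/2.

1/2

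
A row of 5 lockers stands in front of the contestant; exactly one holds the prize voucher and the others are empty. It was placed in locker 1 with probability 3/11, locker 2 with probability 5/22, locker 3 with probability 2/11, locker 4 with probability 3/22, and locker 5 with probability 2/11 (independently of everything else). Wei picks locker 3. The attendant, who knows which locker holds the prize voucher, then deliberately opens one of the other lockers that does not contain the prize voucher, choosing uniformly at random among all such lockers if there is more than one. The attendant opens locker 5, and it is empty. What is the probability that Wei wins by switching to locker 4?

3/17

Consider each possible location of the prize voucher in turn.
If it is in locker 1 (prior 3/11): the attendant has 3 equally likely choices, so probability 1/3; weight (3/11)·(1/3) = 1/11.
If it is in locker 2 (prior 5/22): the attendant has 3 equally likely choices, so probability 1/3; weight (5/22)·(1/3) = 5/66.
If it is in locker 3 (prior 2/11): the attendant has 4 equally likely choices, so probability 1/4; weight (2/11)·(1/4) = 1/22.
If it is in locker 4 (prior 3/22): the attendant has 3 equally likely choices, so probability 1/3; weight (3/22)·(1/3) = 1/22.
If it is in locker 5 (prior 2/11): the attendant opened locker 5, so this case is ruled out; weight (2/11)·0 = 0.
The weights sum to 17/66.
So P(the prize voucher in locker 4 | the attendant opened locker 5) = (1/22) / (17/66) = 3/17.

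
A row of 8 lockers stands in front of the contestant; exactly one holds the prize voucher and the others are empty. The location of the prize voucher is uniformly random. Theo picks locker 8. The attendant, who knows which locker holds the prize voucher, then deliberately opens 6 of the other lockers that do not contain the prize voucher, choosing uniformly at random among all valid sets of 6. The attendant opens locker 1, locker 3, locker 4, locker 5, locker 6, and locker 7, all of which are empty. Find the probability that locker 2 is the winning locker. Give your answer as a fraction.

Apply Bayes' rule, conditioning on where the prize voucher actually is.
If it is in any of lockers 1, 3, 4, 5, 6, and 7 (prior 1/8 each): that locker was opened and seen not to hold the prize — ruled out; weight (1/8)·0 = 0 each.
If it is in locker 2 (prior 1/8): the attendant has no choice, probability 1; weight (1/8)·1 = 1/8.
If it is in locker 8 (prior 1/8): the attendant has 7 equally likely choices, so probability 1/7; weight (1/8)·(1/7) = 1/56.
The weights sum to 1/7.
So P(the prize voucher in locker 2 | the attendant opened locker 1, locker 3, locker 4, locker 5, locker 6, and locker 7) = (1/8) / (1/7) = 7/8.

7/8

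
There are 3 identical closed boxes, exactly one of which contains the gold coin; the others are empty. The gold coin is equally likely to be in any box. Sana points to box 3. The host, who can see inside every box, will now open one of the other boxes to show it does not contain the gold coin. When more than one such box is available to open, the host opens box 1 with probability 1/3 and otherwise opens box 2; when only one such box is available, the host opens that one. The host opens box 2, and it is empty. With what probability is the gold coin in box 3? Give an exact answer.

Condition on the true location of the gold coin.
If it is in box 1 (prior 1/3): only box 2 is available, probability 1; weight (1/3)·1 = 1/3.
If it is in box 2 (prior 1/3): the host opened box 2, so this case is ruled out; weight (1/3)·0 = 0.
If it is in box 3 (prior 1/3): box 1 is available but not opened, probability 2/3; weight (1/3)·(2/3) = 2/9.
The weights sum to 5/9.
So P(the gold coin in box 3 | the host opened box 2) = (2/9) / (5/9) = 2/5.

2/5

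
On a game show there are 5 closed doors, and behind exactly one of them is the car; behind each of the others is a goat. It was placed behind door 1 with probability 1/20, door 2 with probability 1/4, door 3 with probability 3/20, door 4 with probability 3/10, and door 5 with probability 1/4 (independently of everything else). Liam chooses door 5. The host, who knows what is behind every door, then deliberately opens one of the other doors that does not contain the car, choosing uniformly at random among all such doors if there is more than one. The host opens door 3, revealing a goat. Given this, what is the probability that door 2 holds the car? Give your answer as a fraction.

Consider each possible location of the car in turn.
If it is behind door 1 (prior 1/20): the host has 3 equally likely choices, so probability 1/3; weight (1/20)·(1/3) = 1/60.
If it is behind door 2 (prior 1/4): the host has 3 equally likely choices, so probability 1/3; weight (1/4)·(1/3) = 1/12.
If it is behind door 3 (prior 3/20): the host opened door 3, so this case is ruled out; weight (3/20)·0 = 0.
If it is behind door 4 (prior 3/10): the host has 3 equally likely choices, so probability 1/3; weight (3/10)·(1/3) = 1/10.
If it is behind door 5 (prior 1/4): the host has 4 equally likely choices, so probability 1/4; weight (1/4)·(1/4) = 1/16.
The weights sum to 21/80.
So P(the car behind door 2 | the host opened door 3) = (1/12) / (21/80) = 20/63.

20/63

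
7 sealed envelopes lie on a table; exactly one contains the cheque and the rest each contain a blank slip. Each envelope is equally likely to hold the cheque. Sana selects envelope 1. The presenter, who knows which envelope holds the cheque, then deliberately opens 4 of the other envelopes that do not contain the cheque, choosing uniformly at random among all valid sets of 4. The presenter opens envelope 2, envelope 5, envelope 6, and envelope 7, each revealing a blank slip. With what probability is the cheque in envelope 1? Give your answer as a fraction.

1/7

Apply Bayes' rule, conditioning on where the cheque actually is.
If it is in envelope 1 (prior 1/7): the presenter has 15 equally likely choices, so probability 1/15; weight (1/7)·(1/15) = 1/105.
If it is in any of envelopes 2, 5, 6, and 7 (prior 1/7 each): that envelope was opened and seen not to hold the prize — ruled out; weight (1/7)·0 = 0 each.
If it is in either of envelopes 3 and 4 (prior 1/7 each): the presenter has 5 equally likely choices, so probability 1/5; weight (1/7)·(1/5) = 1/35 each.
The weights sum to 1/15.
So P(the cheque in envelope 1 | the presenter opened envelope 2, envelope 5, envelope 6, and envelope 7) = (1/105) / (1/15) = 1/7.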